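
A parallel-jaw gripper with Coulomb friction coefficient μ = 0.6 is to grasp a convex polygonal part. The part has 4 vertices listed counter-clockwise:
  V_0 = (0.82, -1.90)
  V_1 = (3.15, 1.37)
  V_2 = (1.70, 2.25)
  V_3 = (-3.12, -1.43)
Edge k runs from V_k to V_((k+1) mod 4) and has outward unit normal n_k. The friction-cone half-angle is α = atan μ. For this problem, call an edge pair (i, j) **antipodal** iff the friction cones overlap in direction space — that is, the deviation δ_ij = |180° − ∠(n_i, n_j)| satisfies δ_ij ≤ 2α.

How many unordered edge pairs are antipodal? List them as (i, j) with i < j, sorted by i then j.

count = 3; pairs: (0,2), (1,3), (2,3)

α = atan 0.6 = 30.96°;  2α = 61.93°
n_0 = (+0.8144, -0.5803)
n_1 = (+0.5188, +0.8549)
n_2 = (-0.6068, +0.7948)
n_3 = (-0.1184, -0.9930)
  (0,1): δ = 85.78°  ·
  (0,2): δ = 17.17°  ✓
  (0,3): δ = 118.67°  ·
  (1,2): δ = 111.39°  ·
  (1,3): δ = 24.45°  ✓
  (2,3): δ = 44.16°  ✓
antipodal pairs: 3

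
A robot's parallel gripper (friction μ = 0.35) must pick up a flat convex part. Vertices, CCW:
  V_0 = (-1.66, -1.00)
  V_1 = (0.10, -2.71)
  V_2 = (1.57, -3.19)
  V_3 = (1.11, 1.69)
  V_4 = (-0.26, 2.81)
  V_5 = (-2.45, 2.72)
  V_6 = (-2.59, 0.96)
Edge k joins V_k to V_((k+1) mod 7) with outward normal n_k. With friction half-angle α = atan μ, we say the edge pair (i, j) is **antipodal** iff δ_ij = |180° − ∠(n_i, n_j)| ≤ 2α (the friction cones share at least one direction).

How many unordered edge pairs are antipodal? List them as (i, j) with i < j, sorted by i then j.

count = 6; pairs: (0,3), (1,3), (1,4), (2,5), (2,6), (3,6)

α = atan 0.35 = 19.29°;  2α = 38.58°
n_0 = (-0.6968, -0.7172)
n_1 = (-0.3104, -0.9506)
n_2 = (+0.9956, +0.0938)
n_3 = (+0.6329, +0.7742)
n_4 = (-0.0411, +0.9992)
n_5 = (-0.9969, +0.0793)
n_6 = (-0.9035, -0.4287)
  (0,1): δ = 153.91°  ·
  (0,2): δ = 40.44°  ·
  (0,3): δ = 4.91°  ✓
  (0,4): δ = 46.53°  ·
  (0,5): δ = 129.63°  ·
  (0,6): δ = 159.56°  ·
  (1,2): δ = 66.53°  ·
  (1,3): δ = 21.18°  ✓
  (1,4): δ = 20.44°  ✓
  (1,5): δ = 103.54°  ·
  (1,6): δ = 133.47°  ·
  (2,3): δ = 134.65°  ·
  (2,4): δ = 93.03°  ·
  (2,5): δ = 9.93°  ✓
  (2,6): δ = 20.00°  ✓
  (3,4): δ = 138.38°  ·
  (3,5): δ = 55.28°  ·
  (3,6): δ = 25.35°  ✓
  (4,5): δ = 96.90°  ·
  (4,6): δ = 66.97°  ·
  (5,6): δ = 150.07°  ·
antipodal pairs: 6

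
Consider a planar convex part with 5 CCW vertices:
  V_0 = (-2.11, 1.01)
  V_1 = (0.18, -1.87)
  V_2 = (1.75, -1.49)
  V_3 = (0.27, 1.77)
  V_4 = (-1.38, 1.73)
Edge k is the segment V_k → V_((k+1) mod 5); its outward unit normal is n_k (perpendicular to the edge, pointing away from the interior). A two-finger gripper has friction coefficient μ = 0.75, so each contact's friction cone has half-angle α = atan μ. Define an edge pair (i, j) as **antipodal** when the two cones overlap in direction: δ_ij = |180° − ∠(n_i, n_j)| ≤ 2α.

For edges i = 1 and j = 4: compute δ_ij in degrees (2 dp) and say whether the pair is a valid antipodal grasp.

α = atan 0.75 = 36.87°;  2α = 73.74°
edge 1: e_1 = (+1.57, +0.38);  n_1 = (+0.2352, -0.9719)
edge 4: e_4 = (-0.73, -0.72);  n_4 = (-0.7022, +0.7120)
∠(n_1, n_4) = 149.00°
δ = |180° − 149.00°| = 31.00°
31.00° ≤ 2α = 73.74°  →  valid

δ = 31.00°, valid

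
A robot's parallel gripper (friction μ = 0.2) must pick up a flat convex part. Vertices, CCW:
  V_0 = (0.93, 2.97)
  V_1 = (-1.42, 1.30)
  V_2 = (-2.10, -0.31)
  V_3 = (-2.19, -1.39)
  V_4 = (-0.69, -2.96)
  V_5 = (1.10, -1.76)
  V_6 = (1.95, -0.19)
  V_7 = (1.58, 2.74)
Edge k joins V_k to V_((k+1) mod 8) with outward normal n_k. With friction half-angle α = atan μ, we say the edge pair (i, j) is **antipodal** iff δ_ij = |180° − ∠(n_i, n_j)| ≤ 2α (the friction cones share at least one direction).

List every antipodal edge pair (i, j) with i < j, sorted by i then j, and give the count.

count = 3; pairs: (0,4), (1,5), (2,6)

α = atan 0.2 = 11.31°;  2α = 22.62°
n_0 = (-0.5793, +0.8151)
n_1 = (-0.9212, +0.3891)
n_2 = (-0.9965, +0.0830)
n_3 = (-0.7230, -0.6908)
n_4 = (+0.5568, -0.8306)
n_5 = (+0.8794, -0.4761)
n_6 = (+0.9921, +0.1253)
n_7 = (+0.3336, +0.9427)
  (0,1): δ = 148.30°  ·
  (0,2): δ = 130.16°  ·
  (0,3): δ = 81.71°  ·
  (0,4): δ = 1.56°  ✓
  (0,5): δ = 26.17°  ·
  (0,6): δ = 61.80°  ·
  (0,7): δ = 125.11°  ·
  (1,2): δ = 161.87°  ·
  (1,3): δ = 113.41°  ·
  (1,4): δ = 33.27°  ·
  (1,5): δ = 5.53°  ✓
  (1,6): δ = 30.09°  ·
  (1,7): δ = 93.41°  ·
  (2,3): δ = 131.54°  ·
  (2,4): δ = 51.40°  ·
  (2,5): δ = 23.67°  ·
  (2,6): δ = 11.96°  ✓
  (2,7): δ = 75.28°  ·
  (3,4): δ = 99.86°  ·
  (3,5): δ = 72.12°  ·
  (3,6): δ = 36.50°  ·
  (3,7): δ = 26.82°  ·
  (4,5): δ = 152.27°  ·
  (4,6): δ = 116.64°  ·
  (4,7): δ = 53.32°  ·
  (5,6): δ = 144.37°  ·
  (5,7): δ = 81.05°  ·
  (6,7): δ = 116.68°  ·
antipodal pairs: 3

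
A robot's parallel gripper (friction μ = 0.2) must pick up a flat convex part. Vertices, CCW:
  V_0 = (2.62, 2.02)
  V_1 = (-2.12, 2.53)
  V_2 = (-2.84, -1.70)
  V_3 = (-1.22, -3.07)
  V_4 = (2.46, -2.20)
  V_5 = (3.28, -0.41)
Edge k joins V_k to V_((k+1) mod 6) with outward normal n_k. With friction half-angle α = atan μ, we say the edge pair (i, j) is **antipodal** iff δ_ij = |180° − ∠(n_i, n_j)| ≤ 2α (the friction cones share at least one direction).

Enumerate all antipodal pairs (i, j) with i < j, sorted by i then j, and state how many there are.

count = 2; pairs: (0,3), (1,4)

α = atan 0.2 = 11.31°;  2α = 22.62°
n_0 = (+0.1070, +0.9943)
n_1 = (-0.9858, +0.1678)
n_2 = (-0.6457, -0.7636)
n_3 = (+0.2301, -0.9732)
n_4 = (+0.9091, -0.4165)
n_5 = (+0.9650, +0.2621)
  (0,1): δ = 93.52°  ·
  (0,2): δ = 34.08°  ·
  (0,3): δ = 19.44°  ✓
  (0,4): δ = 71.53°  ·
  (0,5): δ = 111.34°  ·
  (1,2): δ = 120.56°  ·
  (1,3): δ = 67.04°  ·
  (1,4): δ = 14.95°  ✓
  (1,5): δ = 24.86°  ·
  (2,3): δ = 126.48°  ·
  (2,4): δ = 74.39°  ·
  (2,5): δ = 34.58°  ·
  (3,4): δ = 127.91°  ·
  (3,5): δ = 88.11°  ·
  (4,5): δ = 140.19°  ·
antipodal pairs: 2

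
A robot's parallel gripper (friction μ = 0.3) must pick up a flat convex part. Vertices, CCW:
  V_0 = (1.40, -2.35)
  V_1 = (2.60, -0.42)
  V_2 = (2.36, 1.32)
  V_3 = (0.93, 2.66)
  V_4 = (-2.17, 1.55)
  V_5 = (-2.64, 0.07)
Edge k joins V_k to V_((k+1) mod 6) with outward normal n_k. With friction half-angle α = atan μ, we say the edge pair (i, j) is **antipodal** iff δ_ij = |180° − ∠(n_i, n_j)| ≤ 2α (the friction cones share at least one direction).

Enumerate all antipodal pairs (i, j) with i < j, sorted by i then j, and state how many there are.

α = atan 0.3 = 16.70°;  2α = 33.40°
n_0 = (+0.8492, -0.5280)
n_1 = (+0.9906, +0.1366)
n_2 = (+0.6838, +0.7297)
n_3 = (-0.3371, +0.9415)
n_4 = (-0.9531, +0.3027)
n_5 = (-0.5139, -0.8579)
  (0,1): δ = 140.27°  ·
  (0,2): δ = 101.27°  ·
  (0,3): δ = 38.43°  ·
  (0,4): δ = 14.25°  ✓
  (0,5): δ = 90.95°  ·
  (1,2): δ = 140.99°  ·
  (1,3): δ = 78.15°  ·
  (1,4): δ = 25.47°  ✓
  (1,5): δ = 51.22°  ·
  (2,3): δ = 117.16°  ·
  (2,4): δ = 64.48°  ·
  (2,5): δ = 12.22°  ✓
  (3,4): δ = 127.32°  ·
  (3,5): δ = 50.62°  ·
  (4,5): δ = 103.30°  ·
antipodal pairs: 3

count = 3; pairs: (0,4), (1,4), (2,5)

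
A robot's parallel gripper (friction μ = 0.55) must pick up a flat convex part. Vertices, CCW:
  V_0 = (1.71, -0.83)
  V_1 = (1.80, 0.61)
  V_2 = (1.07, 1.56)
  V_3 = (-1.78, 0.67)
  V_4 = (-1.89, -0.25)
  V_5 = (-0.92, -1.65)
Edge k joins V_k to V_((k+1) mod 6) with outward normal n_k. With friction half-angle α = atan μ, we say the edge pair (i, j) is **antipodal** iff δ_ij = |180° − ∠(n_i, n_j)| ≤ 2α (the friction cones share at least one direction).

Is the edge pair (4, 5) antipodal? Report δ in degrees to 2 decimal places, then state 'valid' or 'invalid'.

δ = 107.40°, invalid

α = atan 0.55 = 28.81°;  2α = 57.62°
edge 4: e_4 = (+0.97, -1.40);  n_4 = (-0.8220, -0.5695)
edge 5: e_5 = (+2.63, +0.82);  n_5 = (+0.2977, -0.9547)
∠(n_4, n_5) = 72.60°
δ = |180° − 72.60°| = 107.40°
107.40° > 2α = 57.62°  →  invalid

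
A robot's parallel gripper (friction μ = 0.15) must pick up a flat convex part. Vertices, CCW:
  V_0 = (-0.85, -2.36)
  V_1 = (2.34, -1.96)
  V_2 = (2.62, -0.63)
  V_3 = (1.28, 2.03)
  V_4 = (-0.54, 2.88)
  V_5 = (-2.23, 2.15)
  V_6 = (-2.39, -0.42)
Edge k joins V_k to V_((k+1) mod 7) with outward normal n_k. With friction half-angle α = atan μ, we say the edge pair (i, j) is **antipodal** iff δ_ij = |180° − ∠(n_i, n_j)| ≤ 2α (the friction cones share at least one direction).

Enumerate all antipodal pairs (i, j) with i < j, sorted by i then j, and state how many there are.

α = atan 0.15 = 8.53°;  2α = 17.06°
n_0 = (+0.1244, -0.9922)
n_1 = (+0.9785, -0.2060)
n_2 = (+0.8931, +0.4499)
n_3 = (+0.4232, +0.9061)
n_4 = (-0.3965, +0.9180)
n_5 = (-0.9981, +0.0621)
n_6 = (-0.7832, -0.6217)
  (0,1): δ = 109.04°  ·
  (0,2): δ = 70.41°  ·
  (0,3): δ = 32.18°  ·
  (0,4): δ = 16.21°  ✓
  (0,5): δ = 79.29°  ·
  (0,6): δ = 121.30°  ·
  (1,2): δ = 141.37°  ·
  (1,3): δ = 103.15°  ·
  (1,4): δ = 54.75°  ·
  (1,5): δ = 8.33°  ✓
  (1,6): δ = 50.33°  ·
  (2,3): δ = 141.77°  ·
  (2,4): δ = 93.38°  ·
  (2,5): δ = 30.30°  ·
  (2,6): δ = 11.71°  ✓
  (3,4): δ = 131.60°  ·
  (3,5): δ = 68.53°  ·
  (3,6): δ = 26.52°  ·
  (4,5): δ = 116.92°  ·
  (4,6): δ = 74.92°  ·
  (5,6): δ = 137.99°  ·
antipodal pairs: 3

count = 3; pairs: (0,4), (1,5), (2,6)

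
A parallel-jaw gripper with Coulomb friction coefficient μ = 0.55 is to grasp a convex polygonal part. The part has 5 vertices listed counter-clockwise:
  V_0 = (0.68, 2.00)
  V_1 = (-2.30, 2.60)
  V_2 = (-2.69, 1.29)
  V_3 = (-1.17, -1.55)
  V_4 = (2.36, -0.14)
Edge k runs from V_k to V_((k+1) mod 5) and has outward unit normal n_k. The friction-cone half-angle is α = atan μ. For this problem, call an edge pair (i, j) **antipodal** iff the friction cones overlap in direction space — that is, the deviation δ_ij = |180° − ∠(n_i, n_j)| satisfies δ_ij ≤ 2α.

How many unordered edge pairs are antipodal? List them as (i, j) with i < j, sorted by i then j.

α = atan 0.55 = 28.81°;  2α = 57.62°
n_0 = (+0.1974, +0.9803)
n_1 = (-0.9584, +0.2853)
n_2 = (-0.8817, -0.4719)
n_3 = (+0.3709, -0.9287)
n_4 = (+0.7866, +0.6175)
  (0,1): δ = 95.19°  ·
  (0,2): δ = 50.46°  ✓
  (0,3): δ = 33.16°  ✓
  (0,4): δ = 139.52°  ·
  (1,2): δ = 135.27°  ·
  (1,3): δ = 51.65°  ✓
  (1,4): δ = 54.71°  ✓
  (2,3): δ = 96.38°  ·
  (2,4): δ = 9.98°  ✓
  (3,4): δ = 73.64°  ·
antipodal pairs: 5

count = 5; pairs: (0,2), (0,3), (1,3), (1,4), (2,4)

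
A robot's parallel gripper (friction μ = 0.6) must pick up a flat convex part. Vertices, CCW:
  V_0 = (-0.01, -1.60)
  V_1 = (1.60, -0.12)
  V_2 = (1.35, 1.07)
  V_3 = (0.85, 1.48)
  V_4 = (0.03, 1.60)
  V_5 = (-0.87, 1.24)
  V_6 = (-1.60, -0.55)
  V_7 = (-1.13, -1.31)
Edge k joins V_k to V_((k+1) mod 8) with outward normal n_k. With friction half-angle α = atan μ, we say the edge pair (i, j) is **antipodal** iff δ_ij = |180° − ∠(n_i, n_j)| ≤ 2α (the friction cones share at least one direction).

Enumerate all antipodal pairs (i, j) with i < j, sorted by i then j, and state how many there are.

α = atan 0.6 = 30.96°;  2α = 61.93°
n_0 = (+0.6768, -0.7362)
n_1 = (+0.9786, +0.2056)
n_2 = (+0.6341, +0.7733)
n_3 = (+0.1448, +0.9895)
n_4 = (-0.3714, +0.9285)
n_5 = (-0.9260, +0.3776)
n_6 = (-0.8505, -0.5260)
n_7 = (-0.2507, -0.9681)
  (0,1): δ = 120.73°  ·
  (0,2): δ = 81.94°  ·
  (0,3): δ = 50.92°  ✓
  (0,4): δ = 20.79°  ✓
  (0,5): δ = 25.22°  ✓
  (0,6): δ = 79.14°  ·
  (0,7): δ = 122.89°  ·
  (1,2): δ = 141.22°  ·
  (1,3): δ = 110.19°  ·
  (1,4): δ = 80.06°  ·
  (1,5): δ = 34.05°  ✓
  (1,6): δ = 19.87°  ✓
  (1,7): δ = 63.62°  ·
  (2,3): δ = 148.97°  ·
  (2,4): δ = 118.85°  ·
  (2,5): δ = 72.83°  ·
  (2,6): δ = 18.91°  ✓
  (2,7): δ = 24.84°  ✓
  (3,4): δ = 149.87°  ·
  (3,5): δ = 103.86°  ·
  (3,6): δ = 49.94°  ✓
  (3,7): δ = 6.19°  ✓
  (4,5): δ = 133.99°  ·
  (4,6): δ = 80.07°  ·
  (4,7): δ = 36.32°  ✓
  (5,6): δ = 126.08°  ·
  (5,7): δ = 82.33°  ·
  (6,7): δ = 136.25°  ·
antipodal pairs: 10

count = 10; pairs: (0,3), (0,4), (0,5), (1,5), (1,6), (2,6), (2,7), (3,6), (3,7), (4,7)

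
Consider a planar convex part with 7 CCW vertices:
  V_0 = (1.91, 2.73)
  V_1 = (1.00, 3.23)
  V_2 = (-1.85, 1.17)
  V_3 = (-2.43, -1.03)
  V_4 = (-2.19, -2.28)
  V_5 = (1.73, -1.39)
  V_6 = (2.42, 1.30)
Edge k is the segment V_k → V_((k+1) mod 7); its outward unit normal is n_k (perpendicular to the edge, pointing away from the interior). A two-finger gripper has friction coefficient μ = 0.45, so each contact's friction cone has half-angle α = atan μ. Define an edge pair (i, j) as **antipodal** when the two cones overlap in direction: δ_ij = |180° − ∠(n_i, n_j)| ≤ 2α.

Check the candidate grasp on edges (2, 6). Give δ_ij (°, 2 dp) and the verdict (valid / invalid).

α = atan 0.45 = 24.23°;  2α = 48.46°
edge 2: e_2 = (-0.58, -2.20);  n_2 = (-0.9670, +0.2549)
edge 6: e_6 = (-0.51, +1.43);  n_6 = (+0.9419, +0.3359)
∠(n_2, n_6) = 145.60°
δ = |180° − 145.60°| = 34.40°
34.40° ≤ 2α = 48.46°  →  valid

δ = 34.40°, valid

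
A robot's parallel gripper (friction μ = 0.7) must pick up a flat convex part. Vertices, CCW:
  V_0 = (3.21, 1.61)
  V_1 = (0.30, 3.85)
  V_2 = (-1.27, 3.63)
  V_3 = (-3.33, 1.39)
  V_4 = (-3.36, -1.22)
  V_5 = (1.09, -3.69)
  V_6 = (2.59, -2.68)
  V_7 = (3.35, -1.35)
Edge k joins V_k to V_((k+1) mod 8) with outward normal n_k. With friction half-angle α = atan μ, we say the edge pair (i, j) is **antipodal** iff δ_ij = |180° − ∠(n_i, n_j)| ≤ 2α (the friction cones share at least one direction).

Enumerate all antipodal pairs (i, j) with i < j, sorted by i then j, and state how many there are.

count = 12; pairs: (0,3), (0,4), (1,4), (1,5), (1,6), (2,5), (2,6), (2,7), (3,5), (3,6), (3,7), (4,7)

α = atan 0.7 = 34.99°;  2α = 69.98°
n_0 = (+0.6100, +0.7924)
n_1 = (-0.1388, +0.9903)
n_2 = (-0.7361, +0.6769)
n_3 = (-0.9999, +0.0115)
n_4 = (-0.4853, -0.8743)
n_5 = (+0.5585, -0.8295)
n_6 = (+0.8682, -0.4961)
n_7 = (+0.9989, +0.0472)
  (0,1): δ = 134.44°  ·
  (0,2): δ = 95.02°  ·
  (0,3): δ = 53.07°  ✓
  (0,4): δ = 8.55°  ✓
  (0,5): δ = 71.54°  ·
  (0,6): δ = 97.84°  ·
  (0,7): δ = 130.30°  ·
  (1,2): δ = 140.58°  ·
  (1,3): δ = 98.64°  ·
  (1,4): δ = 37.01°  ✓
  (1,5): δ = 25.98°  ✓
  (1,6): δ = 52.28°  ✓
  (1,7): δ = 84.73°  ·
  (2,3): δ = 138.06°  ·
  (2,4): δ = 76.43°  ·
  (2,5): δ = 13.44°  ✓
  (2,6): δ = 12.86°  ✓
  (2,7): δ = 45.31°  ✓
  (3,4): δ = 118.37°  ·
  (3,5): δ = 55.39°  ✓
  (3,6): δ = 29.09°  ✓
  (3,7): δ = 3.37°  ✓
  (4,5): δ = 117.01°  ·
  (4,6): δ = 90.71°  ·
  (4,7): δ = 58.26°  ✓
  (5,6): δ = 153.70°  ·
  (5,7): δ = 121.25°  ·
  (6,7): δ = 147.55°  ·
antipodal pairs: 12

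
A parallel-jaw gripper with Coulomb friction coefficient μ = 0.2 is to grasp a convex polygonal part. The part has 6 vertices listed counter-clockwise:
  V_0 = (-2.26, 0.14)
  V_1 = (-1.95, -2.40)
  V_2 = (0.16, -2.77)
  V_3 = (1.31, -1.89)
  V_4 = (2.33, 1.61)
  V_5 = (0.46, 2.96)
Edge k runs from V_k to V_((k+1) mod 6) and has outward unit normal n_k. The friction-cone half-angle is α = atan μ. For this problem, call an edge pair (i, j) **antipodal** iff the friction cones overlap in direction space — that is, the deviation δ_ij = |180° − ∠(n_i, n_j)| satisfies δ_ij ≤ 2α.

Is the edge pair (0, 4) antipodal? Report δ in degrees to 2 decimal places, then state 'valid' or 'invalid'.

α = atan 0.2 = 11.31°;  2α = 22.62°
edge 0: e_0 = (+0.31, -2.54);  n_0 = (-0.9926, -0.1211)
edge 4: e_4 = (-1.87, +1.35);  n_4 = (+0.5853, +0.8108)
∠(n_0, n_4) = 132.78°
δ = |180° − 132.78°| = 47.22°
47.22° > 2α = 22.62°  →  invalid

δ = 47.22°, invalid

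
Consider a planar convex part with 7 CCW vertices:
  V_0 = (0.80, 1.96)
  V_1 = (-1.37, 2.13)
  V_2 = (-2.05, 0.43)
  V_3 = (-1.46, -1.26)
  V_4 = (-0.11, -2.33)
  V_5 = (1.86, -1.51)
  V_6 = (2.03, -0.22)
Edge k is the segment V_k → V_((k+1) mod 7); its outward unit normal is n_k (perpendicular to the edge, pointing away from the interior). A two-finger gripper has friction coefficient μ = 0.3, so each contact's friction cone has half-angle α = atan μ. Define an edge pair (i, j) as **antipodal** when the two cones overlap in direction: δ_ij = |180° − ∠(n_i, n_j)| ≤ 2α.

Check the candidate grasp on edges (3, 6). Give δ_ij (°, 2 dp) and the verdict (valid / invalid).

α = atan 0.3 = 16.70°;  2α = 33.40°
edge 3: e_3 = (+1.35, -1.07);  n_3 = (-0.6211, -0.7837)
edge 6: e_6 = (-1.23, +2.18);  n_6 = (+0.8709, +0.4914)
∠(n_3, n_6) = 157.83°
δ = |180° − 157.83°| = 22.17°
22.17° ≤ 2α = 33.40°  →  valid

δ = 22.17°, valid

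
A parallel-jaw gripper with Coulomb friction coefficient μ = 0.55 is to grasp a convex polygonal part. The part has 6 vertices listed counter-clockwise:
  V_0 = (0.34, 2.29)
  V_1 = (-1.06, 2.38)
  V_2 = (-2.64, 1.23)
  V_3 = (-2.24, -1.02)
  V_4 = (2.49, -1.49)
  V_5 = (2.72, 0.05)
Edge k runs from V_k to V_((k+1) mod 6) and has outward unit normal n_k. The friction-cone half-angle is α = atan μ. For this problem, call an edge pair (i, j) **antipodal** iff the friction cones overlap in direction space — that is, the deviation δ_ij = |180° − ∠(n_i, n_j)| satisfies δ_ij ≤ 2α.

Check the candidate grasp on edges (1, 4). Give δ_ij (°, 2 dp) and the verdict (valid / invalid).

α = atan 0.55 = 28.81°;  2α = 57.62°
edge 1: e_1 = (-1.58, -1.15);  n_1 = (-0.5885, +0.8085)
edge 4: e_4 = (+0.23, +1.54);  n_4 = (+0.9890, -0.1477)
∠(n_1, n_4) = 134.54°
δ = |180° − 134.54°| = 45.46°
45.46° ≤ 2α = 57.62°  →  valid

δ = 45.46°, valid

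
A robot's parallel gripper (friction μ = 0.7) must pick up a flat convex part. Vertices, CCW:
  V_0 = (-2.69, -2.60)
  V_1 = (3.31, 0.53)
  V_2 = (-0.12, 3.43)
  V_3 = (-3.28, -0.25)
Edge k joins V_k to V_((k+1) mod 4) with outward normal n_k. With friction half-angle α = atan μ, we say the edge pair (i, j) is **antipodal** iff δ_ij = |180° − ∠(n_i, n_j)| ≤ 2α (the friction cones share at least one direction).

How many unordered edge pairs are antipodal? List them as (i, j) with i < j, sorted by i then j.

count = 3; pairs: (0,1), (0,2), (1,3)

α = atan 0.7 = 34.99°;  2α = 69.98°
n_0 = (+0.4625, -0.8866)
n_1 = (+0.6456, +0.7636)
n_2 = (-0.7587, +0.6515)
n_3 = (-0.9699, -0.2435)
  (0,1): δ = 67.76°  ✓
  (0,2): δ = 21.80°  ✓
  (0,3): δ = 76.54°  ·
  (1,2): δ = 90.44°  ·
  (1,3): δ = 35.69°  ✓
  (2,3): δ = 125.25°  ·
antipodal pairs: 3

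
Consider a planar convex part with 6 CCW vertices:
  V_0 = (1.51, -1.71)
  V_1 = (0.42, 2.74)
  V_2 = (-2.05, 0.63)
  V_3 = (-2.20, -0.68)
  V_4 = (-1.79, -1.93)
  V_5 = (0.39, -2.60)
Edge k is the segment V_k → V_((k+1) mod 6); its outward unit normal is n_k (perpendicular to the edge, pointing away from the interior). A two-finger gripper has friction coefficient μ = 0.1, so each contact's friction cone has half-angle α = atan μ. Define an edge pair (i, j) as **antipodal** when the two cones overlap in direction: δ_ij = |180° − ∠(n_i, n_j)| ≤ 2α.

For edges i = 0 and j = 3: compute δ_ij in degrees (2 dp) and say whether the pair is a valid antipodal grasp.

δ = 4.40°, valid

α = atan 0.1 = 5.71°;  2α = 11.42°
edge 0: e_0 = (-1.09, +4.45);  n_0 = (+0.9713, +0.2379)
edge 3: e_3 = (+0.41, -1.25);  n_3 = (-0.9502, -0.3117)
∠(n_0, n_3) = 175.60°
δ = |180° − 175.60°| = 4.40°
4.40° ≤ 2α = 11.42°  →  valid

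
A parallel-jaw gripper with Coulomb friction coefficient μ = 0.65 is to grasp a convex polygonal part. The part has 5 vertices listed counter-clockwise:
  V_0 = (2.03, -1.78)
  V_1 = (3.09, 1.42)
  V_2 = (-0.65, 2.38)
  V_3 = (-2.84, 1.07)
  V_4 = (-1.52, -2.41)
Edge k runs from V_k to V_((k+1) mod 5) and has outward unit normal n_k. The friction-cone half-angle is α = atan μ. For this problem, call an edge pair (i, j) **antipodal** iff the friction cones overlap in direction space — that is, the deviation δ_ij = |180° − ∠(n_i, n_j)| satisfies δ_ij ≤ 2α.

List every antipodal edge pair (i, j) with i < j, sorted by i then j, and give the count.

α = atan 0.65 = 33.02°;  2α = 66.05°
n_0 = (+0.9493, -0.3144)
n_1 = (+0.2486, +0.9686)
n_2 = (-0.5133, +0.8582)
n_3 = (-0.9350, -0.3547)
n_4 = (+0.1747, -0.9846)
  (0,1): δ = 86.07°  ·
  (0,2): δ = 40.79°  ✓
  (0,3): δ = 39.10°  ✓
  (0,4): δ = 118.39°  ·
  (1,2): δ = 134.72°  ·
  (1,3): δ = 54.83°  ✓
  (1,4): δ = 24.46°  ✓
  (2,3): δ = 100.11°  ·
  (2,4): δ = 20.82°  ✓
  (3,4): δ = 100.71°  ·
antipodal pairs: 5

count = 5; pairs: (0,2), (0,3), (1,3), (1,4), (2,4)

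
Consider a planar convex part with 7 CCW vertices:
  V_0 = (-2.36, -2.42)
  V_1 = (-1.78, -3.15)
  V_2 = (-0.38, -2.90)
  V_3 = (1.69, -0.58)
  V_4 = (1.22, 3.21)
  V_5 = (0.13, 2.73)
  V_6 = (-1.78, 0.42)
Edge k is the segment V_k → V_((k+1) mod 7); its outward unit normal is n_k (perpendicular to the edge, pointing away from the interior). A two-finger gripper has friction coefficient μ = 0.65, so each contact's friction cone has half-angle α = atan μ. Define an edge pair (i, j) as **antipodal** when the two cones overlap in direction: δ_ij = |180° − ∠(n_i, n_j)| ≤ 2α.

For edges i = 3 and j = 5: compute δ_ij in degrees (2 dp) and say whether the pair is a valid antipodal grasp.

α = atan 0.65 = 33.02°;  2α = 66.05°
edge 3: e_3 = (-0.47, +3.79);  n_3 = (+0.9924, +0.1231)
edge 5: e_5 = (-1.91, -2.31);  n_5 = (-0.7707, +0.6372)
∠(n_3, n_5) = 133.35°
δ = |180° − 133.35°| = 46.65°
46.65° ≤ 2α = 66.05°  →  valid

δ = 46.65°, valid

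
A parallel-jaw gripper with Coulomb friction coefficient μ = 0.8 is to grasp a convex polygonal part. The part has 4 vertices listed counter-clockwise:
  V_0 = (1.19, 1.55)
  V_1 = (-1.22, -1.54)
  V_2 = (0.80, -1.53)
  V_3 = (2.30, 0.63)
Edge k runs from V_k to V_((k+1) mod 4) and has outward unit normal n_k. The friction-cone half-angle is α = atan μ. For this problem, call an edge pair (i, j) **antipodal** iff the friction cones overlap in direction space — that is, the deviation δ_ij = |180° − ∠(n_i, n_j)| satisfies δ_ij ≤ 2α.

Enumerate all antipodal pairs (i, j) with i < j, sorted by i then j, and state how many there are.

count = 3; pairs: (0,1), (0,2), (1,3)

α = atan 0.8 = 38.66°;  2α = 77.32°
n_0 = (-0.7885, +0.6150)
n_1 = (+0.0050, -1.0000)
n_2 = (+0.8214, -0.5704)
n_3 = (+0.6381, +0.7699)
  (0,1): δ = 51.76°  ✓
  (0,2): δ = 3.17°  ✓
  (0,3): δ = 88.30°  ·
  (1,2): δ = 125.06°  ·
  (1,3): δ = 39.94°  ✓
  (2,3): δ = 94.88°  ·
antipodal pairs: 3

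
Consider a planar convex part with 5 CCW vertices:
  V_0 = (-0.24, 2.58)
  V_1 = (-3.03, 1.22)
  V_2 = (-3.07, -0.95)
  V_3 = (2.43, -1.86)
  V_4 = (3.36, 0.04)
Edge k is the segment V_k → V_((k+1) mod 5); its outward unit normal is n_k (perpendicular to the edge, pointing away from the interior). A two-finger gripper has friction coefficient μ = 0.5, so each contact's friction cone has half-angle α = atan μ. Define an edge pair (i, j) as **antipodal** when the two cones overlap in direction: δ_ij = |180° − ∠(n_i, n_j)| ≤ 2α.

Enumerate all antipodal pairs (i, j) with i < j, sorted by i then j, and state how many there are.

α = atan 0.5 = 26.57°;  2α = 53.13°
n_0 = (-0.4382, +0.8989)
n_1 = (-0.9998, +0.0184)
n_2 = (-0.1632, -0.9866)
n_3 = (+0.8982, -0.4396)
n_4 = (+0.5765, +0.8171)
  (0,1): δ = 117.04°  ·
  (0,2): δ = 35.38°  ✓
  (0,3): δ = 37.93°  ✓
  (0,4): δ = 118.81°  ·
  (1,2): δ = 98.34°  ·
  (1,3): δ = 25.02°  ✓
  (1,4): δ = 55.85°  ·
  (2,3): δ = 106.69°  ·
  (2,4): δ = 25.81°  ✓
  (3,4): δ = 99.12°  ·
antipodal pairs: 4

count = 4; pairs: (0,2), (0,3), (1,3), (2,4)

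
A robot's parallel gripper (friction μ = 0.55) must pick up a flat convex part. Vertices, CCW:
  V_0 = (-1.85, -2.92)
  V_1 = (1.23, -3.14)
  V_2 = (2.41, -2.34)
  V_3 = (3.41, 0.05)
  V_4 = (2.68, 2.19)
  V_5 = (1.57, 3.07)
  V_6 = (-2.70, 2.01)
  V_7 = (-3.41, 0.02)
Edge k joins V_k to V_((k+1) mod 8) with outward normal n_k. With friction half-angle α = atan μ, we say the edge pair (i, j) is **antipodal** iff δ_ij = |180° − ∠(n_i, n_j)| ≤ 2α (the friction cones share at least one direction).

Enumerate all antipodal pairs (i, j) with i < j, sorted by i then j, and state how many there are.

α = atan 0.55 = 28.81°;  2α = 57.62°
n_0 = (-0.0712, -0.9975)
n_1 = (+0.5612, -0.8277)
n_2 = (+0.9225, -0.3860)
n_3 = (+0.9464, +0.3229)
n_4 = (+0.6212, +0.7836)
n_5 = (-0.2409, +0.9705)
n_6 = (-0.9418, +0.3360)
n_7 = (-0.8833, -0.4687)
  (0,1): δ = 141.78°  ·
  (0,2): δ = 108.62°  ·
  (0,3): δ = 67.08°  ·
  (0,4): δ = 34.32°  ✓
  (0,5): δ = 18.03°  ✓
  (0,6): δ = 74.45°  ·
  (0,7): δ = 122.04°  ·
  (1,2): δ = 146.84°  ·
  (1,3): δ = 105.30°  ·
  (1,4): δ = 72.54°  ·
  (1,5): δ = 20.19°  ✓
  (1,6): δ = 36.23°  ✓
  (1,7): δ = 83.82°  ·
  (2,3): δ = 138.46°  ·
  (2,4): δ = 105.70°  ·
  (2,5): δ = 53.35°  ✓
  (2,6): δ = 3.07°  ✓
  (2,7): δ = 50.66°  ✓
  (3,4): δ = 147.24°  ·
  (3,5): δ = 94.89°  ·
  (3,6): δ = 38.47°  ✓
  (3,7): δ = 9.12°  ✓
  (4,5): δ = 127.65°  ·
  (4,6): δ = 71.23°  ·
  (4,7): δ = 23.64°  ✓
  (5,6): δ = 123.58°  ·
  (5,7): δ = 75.99°  ·
  (6,7): δ = 132.41°  ·
antipodal pairs: 10

count = 10; pairs: (0,4), (0,5), (1,5), (1,6), (2,5), (2,6), (2,7), (3,6), (3,7), (4,7)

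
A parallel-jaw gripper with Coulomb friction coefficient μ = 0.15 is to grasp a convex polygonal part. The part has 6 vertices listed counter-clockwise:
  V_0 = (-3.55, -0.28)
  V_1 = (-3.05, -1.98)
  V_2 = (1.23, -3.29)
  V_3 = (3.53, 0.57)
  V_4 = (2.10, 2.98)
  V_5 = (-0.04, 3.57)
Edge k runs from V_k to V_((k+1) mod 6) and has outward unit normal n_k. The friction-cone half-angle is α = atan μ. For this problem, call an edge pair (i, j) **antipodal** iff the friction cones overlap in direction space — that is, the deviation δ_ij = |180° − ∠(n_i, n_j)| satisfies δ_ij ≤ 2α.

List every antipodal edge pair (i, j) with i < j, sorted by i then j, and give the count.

count = 3; pairs: (0,3), (1,4), (2,5)

α = atan 0.15 = 8.53°;  2α = 17.06°
n_0 = (-0.9594, -0.2822)
n_1 = (-0.2927, -0.9562)
n_2 = (+0.8591, -0.5119)
n_3 = (+0.8600, +0.5103)
n_4 = (+0.2658, +0.9640)
n_5 = (-0.7390, +0.6737)
  (0,1): δ = 123.41°  ·
  (0,2): δ = 47.18°  ·
  (0,3): δ = 14.29°  ✓
  (0,4): δ = 58.20°  ·
  (0,5): δ = 121.26°  ·
  (1,2): δ = 103.77°  ·
  (1,3): δ = 42.30°  ·
  (1,4): δ = 1.60°  ✓
  (1,5): δ = 64.66°  ·
  (2,3): δ = 118.53°  ·
  (2,4): δ = 74.62°  ·
  (2,5): δ = 11.57°  ✓
  (3,4): δ = 136.10°  ·
  (3,5): δ = 73.04°  ·
  (4,5): δ = 116.94°  ·
antipodal pairs: 3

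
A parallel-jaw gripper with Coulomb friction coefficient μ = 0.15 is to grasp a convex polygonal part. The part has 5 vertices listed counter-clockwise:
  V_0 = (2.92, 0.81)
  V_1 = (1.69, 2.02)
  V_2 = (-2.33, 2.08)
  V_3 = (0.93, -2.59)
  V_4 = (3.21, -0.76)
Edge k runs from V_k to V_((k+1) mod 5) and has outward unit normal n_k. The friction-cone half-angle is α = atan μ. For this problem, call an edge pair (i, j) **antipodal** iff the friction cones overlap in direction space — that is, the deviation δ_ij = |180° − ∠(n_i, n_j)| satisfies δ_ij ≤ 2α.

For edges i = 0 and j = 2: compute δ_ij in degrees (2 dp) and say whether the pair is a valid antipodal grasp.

δ = 10.55°, valid

α = atan 0.15 = 8.53°;  2α = 17.06°
edge 0: e_0 = (-1.23, +1.21);  n_0 = (+0.7013, +0.7129)
edge 2: e_2 = (+3.26, -4.67);  n_2 = (-0.8200, -0.5724)
∠(n_0, n_2) = 169.45°
δ = |180° − 169.45°| = 10.55°
10.55° ≤ 2α = 17.06°  →  valid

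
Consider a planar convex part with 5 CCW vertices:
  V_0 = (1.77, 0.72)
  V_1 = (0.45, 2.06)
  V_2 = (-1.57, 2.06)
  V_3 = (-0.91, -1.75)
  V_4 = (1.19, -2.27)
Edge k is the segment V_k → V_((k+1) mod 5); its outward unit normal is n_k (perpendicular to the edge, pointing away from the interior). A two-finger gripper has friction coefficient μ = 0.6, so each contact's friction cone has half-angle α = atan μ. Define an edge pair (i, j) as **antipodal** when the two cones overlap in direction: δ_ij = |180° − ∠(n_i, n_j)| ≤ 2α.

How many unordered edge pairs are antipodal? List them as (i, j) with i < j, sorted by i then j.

α = atan 0.6 = 30.96°;  2α = 61.93°
n_0 = (+0.7124, +0.7018)
n_1 = (+0.0000, +1.0000)
n_2 = (-0.9853, -0.1707)
n_3 = (-0.2404, -0.9707)
n_4 = (+0.9817, -0.1904)
  (0,1): δ = 134.57°  ·
  (0,2): δ = 34.74°  ✓
  (0,3): δ = 31.52°  ✓
  (0,4): δ = 124.45°  ·
  (1,2): δ = 80.17°  ·
  (1,3): δ = 13.91°  ✓
  (1,4): δ = 79.02°  ·
  (2,3): δ = 113.74°  ·
  (2,4): δ = 20.81°  ✓
  (3,4): δ = 87.07°  ·
antipodal pairs: 4

count = 4; pairs: (0,2), (0,3), (1,3), (2,4)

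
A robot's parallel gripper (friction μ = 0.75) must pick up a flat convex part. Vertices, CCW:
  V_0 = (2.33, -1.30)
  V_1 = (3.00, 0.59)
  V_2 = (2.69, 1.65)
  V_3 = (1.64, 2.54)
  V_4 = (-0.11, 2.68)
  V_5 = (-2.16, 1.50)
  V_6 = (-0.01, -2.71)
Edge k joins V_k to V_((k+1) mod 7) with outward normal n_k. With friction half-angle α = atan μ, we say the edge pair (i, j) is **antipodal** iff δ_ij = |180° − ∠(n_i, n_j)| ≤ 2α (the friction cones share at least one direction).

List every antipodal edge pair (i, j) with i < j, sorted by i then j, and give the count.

α = atan 0.75 = 36.87°;  2α = 73.74°
n_0 = (+0.9425, -0.3341)
n_1 = (+0.9598, +0.2807)
n_2 = (+0.6466, +0.7628)
n_3 = (+0.0797, +0.9968)
n_4 = (-0.4989, +0.8667)
n_5 = (-0.8906, -0.4548)
n_6 = (+0.5161, -0.8565)
  (0,1): δ = 144.18°  ·
  (0,2): δ = 110.77°  ·
  (0,3): δ = 75.05°  ·
  (0,4): δ = 40.56°  ✓
  (0,5): δ = 46.57°  ✓
  (0,6): δ = 140.59°  ·
  (1,2): δ = 146.59°  ·
  (1,3): δ = 110.88°  ·
  (1,4): δ = 76.38°  ·
  (1,5): δ = 10.75°  ✓
  (1,6): δ = 104.77°  ·
  (2,3): δ = 144.29°  ·
  (2,4): δ = 109.79°  ·
  (2,5): δ = 22.66°  ✓
  (2,6): δ = 71.36°  ✓
  (3,4): δ = 145.50°  ·
  (3,5): δ = 58.37°  ✓
  (3,6): δ = 35.65°  ✓
  (4,5): δ = 92.87°  ·
  (4,6): δ = 1.15°  ✓
  (5,6): δ = 85.98°  ·
antipodal pairs: 8

count = 8; pairs: (0,4), (0,5), (1,5), (2,5), (2,6), (3,5), (3,6), (4,6)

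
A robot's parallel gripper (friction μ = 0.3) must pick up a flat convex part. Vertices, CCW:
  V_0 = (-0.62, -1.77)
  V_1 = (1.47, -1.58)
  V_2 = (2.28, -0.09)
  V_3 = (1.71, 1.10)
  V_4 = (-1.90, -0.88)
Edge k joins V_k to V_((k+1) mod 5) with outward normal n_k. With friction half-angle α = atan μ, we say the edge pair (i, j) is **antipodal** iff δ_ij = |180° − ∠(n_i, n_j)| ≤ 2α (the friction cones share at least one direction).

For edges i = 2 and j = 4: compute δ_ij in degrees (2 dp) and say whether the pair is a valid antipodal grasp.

δ = 29.59°, valid

α = atan 0.3 = 16.70°;  2α = 33.40°
edge 2: e_2 = (-0.57, +1.19);  n_2 = (+0.9019, +0.4320)
edge 4: e_4 = (+1.28, -0.89);  n_4 = (-0.5709, -0.8210)
∠(n_2, n_4) = 150.41°
δ = |180° − 150.41°| = 29.59°
29.59° ≤ 2α = 33.40°  →  valid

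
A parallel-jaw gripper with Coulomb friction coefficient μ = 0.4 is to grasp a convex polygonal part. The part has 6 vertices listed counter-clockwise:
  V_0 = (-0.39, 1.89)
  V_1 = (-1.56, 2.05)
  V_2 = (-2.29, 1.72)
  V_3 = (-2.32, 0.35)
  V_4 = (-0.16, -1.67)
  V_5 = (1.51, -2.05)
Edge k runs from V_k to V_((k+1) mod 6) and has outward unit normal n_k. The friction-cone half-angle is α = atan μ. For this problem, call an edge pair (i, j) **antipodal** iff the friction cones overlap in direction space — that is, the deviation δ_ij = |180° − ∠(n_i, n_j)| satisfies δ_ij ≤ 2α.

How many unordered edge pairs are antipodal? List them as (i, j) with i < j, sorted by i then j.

α = atan 0.4 = 21.80°;  2α = 43.60°
n_0 = (+0.1355, +0.9908)
n_1 = (-0.4119, +0.9112)
n_2 = (-0.9998, +0.0219)
n_3 = (-0.6830, -0.7304)
n_4 = (-0.2219, -0.9751)
n_5 = (+0.9007, +0.4344)
  (0,1): δ = 147.89°  ·
  (0,2): δ = 83.47°  ·
  (0,3): δ = 35.29°  ✓
  (0,4): δ = 5.03°  ✓
  (0,5): δ = 123.53°  ·
  (1,2): δ = 115.58°  ·
  (1,3): δ = 67.41°  ·
  (1,4): δ = 37.14°  ✓
  (1,5): δ = 91.42°  ·
  (2,3): δ = 131.83°  ·
  (2,4): δ = 101.56°  ·
  (2,5): δ = 27.00°  ✓
  (3,4): δ = 149.74°  ·
  (3,5): δ = 21.17°  ✓
  (4,5): δ = 51.44°  ·
antipodal pairs: 5

count = 5; pairs: (0,3), (0,4), (1,4), (2,5), (3,5)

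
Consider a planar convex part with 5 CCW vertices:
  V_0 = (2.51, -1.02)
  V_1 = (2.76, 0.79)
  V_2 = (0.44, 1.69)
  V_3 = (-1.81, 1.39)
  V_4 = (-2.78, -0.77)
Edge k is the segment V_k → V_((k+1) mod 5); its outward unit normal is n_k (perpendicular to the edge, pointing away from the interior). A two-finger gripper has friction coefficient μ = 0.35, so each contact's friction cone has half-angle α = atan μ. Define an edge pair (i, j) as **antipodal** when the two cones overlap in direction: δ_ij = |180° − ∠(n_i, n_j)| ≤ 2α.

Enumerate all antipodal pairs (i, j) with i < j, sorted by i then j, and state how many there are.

α = atan 0.35 = 19.29°;  2α = 38.58°
n_0 = (+0.9906, -0.1368)
n_1 = (+0.3617, +0.9323)
n_2 = (-0.1322, +0.9912)
n_3 = (-0.9122, +0.4097)
n_4 = (-0.0472, -0.9989)
  (0,1): δ = 103.34°  ·
  (0,2): δ = 74.54°  ·
  (0,3): δ = 16.32°  ✓
  (0,4): δ = 95.16°  ·
  (1,2): δ = 151.20°  ·
  (1,3): δ = 92.98°  ·
  (1,4): δ = 18.50°  ✓
  (2,3): δ = 121.78°  ·
  (2,4): δ = 10.30°  ✓
  (3,4): δ = 68.52°  ·
antipodal pairs: 3

count = 3; pairs: (0,3), (1,4), (2,4)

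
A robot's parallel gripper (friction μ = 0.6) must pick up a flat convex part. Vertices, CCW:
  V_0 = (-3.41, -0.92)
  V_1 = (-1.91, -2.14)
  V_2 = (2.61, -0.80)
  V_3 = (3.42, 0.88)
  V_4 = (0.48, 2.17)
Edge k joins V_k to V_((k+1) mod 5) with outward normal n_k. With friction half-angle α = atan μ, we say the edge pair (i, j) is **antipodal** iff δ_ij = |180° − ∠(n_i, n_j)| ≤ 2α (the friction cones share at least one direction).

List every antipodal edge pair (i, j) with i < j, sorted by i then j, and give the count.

α = atan 0.6 = 30.96°;  2α = 61.93°
n_0 = (-0.6310, -0.7758)
n_1 = (+0.2842, -0.9588)
n_2 = (+0.9008, -0.4343)
n_3 = (+0.4018, +0.9157)
n_4 = (-0.6220, +0.7830)
  (0,1): δ = 124.36°  ·
  (0,2): δ = 76.62°  ·
  (0,3): δ = 15.43°  ✓
  (0,4): δ = 77.58°  ·
  (1,2): δ = 132.25°  ·
  (1,3): δ = 40.20°  ✓
  (1,4): δ = 21.95°  ✓
  (2,3): δ = 87.95°  ·
  (2,4): δ = 25.80°  ✓
  (3,4): δ = 117.85°  ·
antipodal pairs: 4

count = 4; pairs: (0,3), (1,3), (1,4), (2,4)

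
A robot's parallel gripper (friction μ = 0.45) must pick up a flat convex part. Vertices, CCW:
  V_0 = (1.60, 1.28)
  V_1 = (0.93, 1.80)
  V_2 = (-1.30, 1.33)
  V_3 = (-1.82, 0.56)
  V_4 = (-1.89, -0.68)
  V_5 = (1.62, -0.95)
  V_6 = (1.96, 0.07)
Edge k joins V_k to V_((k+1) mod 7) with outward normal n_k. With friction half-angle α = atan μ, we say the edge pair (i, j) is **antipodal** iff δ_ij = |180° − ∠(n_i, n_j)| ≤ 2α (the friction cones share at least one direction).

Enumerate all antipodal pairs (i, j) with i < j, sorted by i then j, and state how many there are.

count = 5; pairs: (0,4), (1,4), (2,5), (3,5), (3,6)

α = atan 0.45 = 24.23°;  2α = 48.46°
n_0 = (+0.6131, +0.7900)
n_1 = (-0.2062, +0.9785)
n_2 = (-0.8287, +0.5597)
n_3 = (-0.9984, +0.0564)
n_4 = (-0.0767, -0.9971)
n_5 = (+0.9487, -0.3162)
n_6 = (+0.9585, +0.2852)
  (0,1): δ = 130.28°  ·
  (0,2): δ = 86.22°  ·
  (0,3): δ = 55.42°  ·
  (0,4): δ = 33.42°  ✓
  (0,5): δ = 109.38°  ·
  (0,6): δ = 144.38°  ·
  (1,2): δ = 135.93°  ·
  (1,3): δ = 105.13°  ·
  (1,4): δ = 16.30°  ✓
  (1,5): δ = 59.66°  ·
  (1,6): δ = 94.67°  ·
  (2,3): δ = 149.20°  ·
  (2,4): δ = 60.37°  ·
  (2,5): δ = 15.60°  ✓
  (2,6): δ = 50.60°  ·
  (3,4): δ = 91.17°  ·
  (3,5): δ = 15.20°  ✓
  (3,6): δ = 19.80°  ✓
  (4,5): δ = 104.04°  ·
  (4,6): δ = 69.03°  ·
  (5,6): δ = 145.00°  ·
antipodal pairs: 5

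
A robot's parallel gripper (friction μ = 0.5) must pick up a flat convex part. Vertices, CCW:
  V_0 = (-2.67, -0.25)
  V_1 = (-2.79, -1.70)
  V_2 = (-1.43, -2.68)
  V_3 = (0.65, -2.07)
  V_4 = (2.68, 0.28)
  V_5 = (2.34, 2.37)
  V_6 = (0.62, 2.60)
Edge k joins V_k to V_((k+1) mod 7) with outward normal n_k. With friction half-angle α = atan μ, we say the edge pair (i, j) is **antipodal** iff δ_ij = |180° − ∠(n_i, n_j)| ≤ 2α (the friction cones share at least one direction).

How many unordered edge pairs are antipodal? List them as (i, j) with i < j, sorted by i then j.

count = 7; pairs: (0,3), (0,4), (1,4), (1,5), (2,5), (2,6), (3,6)

α = atan 0.5 = 26.57°;  2α = 53.13°
n_0 = (-0.9966, +0.0825)
n_1 = (-0.5846, -0.8113)
n_2 = (+0.2814, -0.9596)
n_3 = (+0.7568, -0.6537)
n_4 = (+0.9870, +0.1606)
n_5 = (+0.1325, +0.9912)
n_6 = (-0.6548, +0.7558)
  (0,1): δ = 121.05°  ·
  (0,2): δ = 68.92°  ·
  (0,3): δ = 36.09°  ✓
  (0,4): δ = 13.97°  ✓
  (0,5): δ = 87.11°  ·
  (0,6): δ = 135.63°  ·
  (1,2): δ = 127.88°  ·
  (1,3): δ = 95.05°  ·
  (1,4): δ = 44.98°  ✓
  (1,5): δ = 28.16°  ✓
  (1,6): δ = 76.68°  ·
  (2,3): δ = 147.17°  ·
  (2,4): δ = 97.10°  ·
  (2,5): δ = 23.96°  ✓
  (2,6): δ = 24.56°  ✓
  (3,4): δ = 129.94°  ·
  (3,5): δ = 56.80°  ·
  (3,6): δ = 8.28°  ✓
  (4,5): δ = 106.86°  ·
  (4,6): δ = 58.34°  ·
  (5,6): δ = 131.48°  ·
antipodal pairs: 7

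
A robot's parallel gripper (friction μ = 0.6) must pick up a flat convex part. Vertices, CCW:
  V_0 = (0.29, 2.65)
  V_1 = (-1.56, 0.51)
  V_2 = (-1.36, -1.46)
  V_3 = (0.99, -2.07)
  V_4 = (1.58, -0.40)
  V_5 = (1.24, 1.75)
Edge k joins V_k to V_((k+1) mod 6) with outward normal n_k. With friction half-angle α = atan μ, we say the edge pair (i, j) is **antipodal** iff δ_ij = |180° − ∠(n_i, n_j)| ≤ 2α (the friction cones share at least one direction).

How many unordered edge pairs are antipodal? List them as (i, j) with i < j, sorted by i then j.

count = 6; pairs: (0,3), (0,4), (1,3), (1,4), (1,5), (2,5)

α = atan 0.6 = 30.96°;  2α = 61.93°
n_0 = (-0.7565, +0.6540)
n_1 = (-0.9949, -0.1010)
n_2 = (-0.2512, -0.9679)
n_3 = (+0.9429, -0.3331)
n_4 = (+0.9877, +0.1562)
n_5 = (+0.6877, +0.7260)
  (0,1): δ = 133.36°  ·
  (0,2): δ = 63.71°  ·
  (0,3): δ = 21.38°  ✓
  (0,4): δ = 49.83°  ✓
  (0,5): δ = 87.39°  ·
  (1,2): δ = 110.35°  ·
  (1,3): δ = 25.25°  ✓
  (1,4): δ = 3.19°  ✓
  (1,5): δ = 40.75°  ✓
  (2,3): δ = 94.91°  ·
  (2,4): δ = 66.46°  ·
  (2,5): δ = 28.90°  ✓
  (3,4): δ = 151.56°  ·
  (3,5): δ = 113.99°  ·
  (4,5): δ = 142.44°  ·
antipodal pairs: 6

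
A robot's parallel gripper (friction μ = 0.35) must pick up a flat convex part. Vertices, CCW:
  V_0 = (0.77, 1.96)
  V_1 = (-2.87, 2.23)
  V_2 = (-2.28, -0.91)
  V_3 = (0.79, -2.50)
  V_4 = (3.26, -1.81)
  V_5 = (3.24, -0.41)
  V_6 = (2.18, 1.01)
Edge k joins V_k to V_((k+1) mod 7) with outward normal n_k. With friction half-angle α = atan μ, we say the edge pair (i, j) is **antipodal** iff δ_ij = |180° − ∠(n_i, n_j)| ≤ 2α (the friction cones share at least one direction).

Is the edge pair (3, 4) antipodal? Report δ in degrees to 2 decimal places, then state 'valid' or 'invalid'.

δ = 104.79°, invalid

α = atan 0.35 = 19.29°;  2α = 38.58°
edge 3: e_3 = (+2.47, +0.69);  n_3 = (+0.2691, -0.9631)
edge 4: e_4 = (-0.02, +1.40);  n_4 = (+0.9999, +0.0143)
∠(n_3, n_4) = 75.21°
δ = |180° − 75.21°| = 104.79°
104.79° > 2α = 38.58°  →  invalid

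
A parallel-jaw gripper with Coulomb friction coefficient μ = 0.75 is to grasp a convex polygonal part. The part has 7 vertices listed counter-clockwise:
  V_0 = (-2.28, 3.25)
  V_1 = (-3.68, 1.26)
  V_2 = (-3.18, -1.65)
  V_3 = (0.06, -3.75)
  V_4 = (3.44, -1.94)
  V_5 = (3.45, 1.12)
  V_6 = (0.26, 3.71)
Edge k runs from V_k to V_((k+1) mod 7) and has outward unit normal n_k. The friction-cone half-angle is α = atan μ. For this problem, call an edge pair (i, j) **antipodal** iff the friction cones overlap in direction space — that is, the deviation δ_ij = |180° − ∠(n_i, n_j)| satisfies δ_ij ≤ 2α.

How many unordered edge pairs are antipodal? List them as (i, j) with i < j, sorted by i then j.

α = atan 0.75 = 36.87°;  2α = 73.74°
n_0 = (-0.8179, +0.5754)
n_1 = (-0.9856, -0.1693)
n_2 = (-0.5439, -0.8392)
n_3 = (+0.4721, -0.8816)
n_4 = (+1.0000, -0.0033)
n_5 = (+0.6303, +0.7763)
n_6 = (-0.1782, +0.9840)
  (0,1): δ = 135.12°  ·
  (0,2): δ = 87.82°  ·
  (0,3): δ = 26.70°  ✓
  (0,4): δ = 34.94°  ✓
  (0,5): δ = 86.05°  ·
  (0,6): δ = 135.39°  ·
  (1,2): δ = 132.70°  ·
  (1,3): δ = 71.58°  ✓
  (1,4): δ = 9.94°  ✓
  (1,5): δ = 41.18°  ✓
  (1,6): δ = 90.52°  ·
  (2,3): δ = 118.88°  ·
  (2,4): δ = 57.24°  ✓
  (2,5): δ = 6.12°  ✓
  (2,6): δ = 43.21°  ✓
  (3,4): δ = 118.36°  ·
  (3,5): δ = 67.24°  ✓
  (3,6): δ = 17.90°  ✓
  (4,5): δ = 128.89°  ·
  (4,6): δ = 79.55°  ·
  (5,6): δ = 130.66°  ·
antipodal pairs: 10

count = 10; pairs: (0,3), (0,4), (1,3), (1,4), (1,5), (2,4), (2,5), (2,6), (3,5), (3,6)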